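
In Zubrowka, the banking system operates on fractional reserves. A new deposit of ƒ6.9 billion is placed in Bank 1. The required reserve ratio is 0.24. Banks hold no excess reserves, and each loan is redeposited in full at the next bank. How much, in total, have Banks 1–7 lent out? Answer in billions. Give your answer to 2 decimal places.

ƒ18.65 billion

Bank i lends (1 − rr)^i of the original deposit: Bank 1 lends 6.9·0.7600 = 5.2440, Bank 2 lends 6.9·0.7600² ≈ 3.9854, and so on.
Summing a geometric series: total = 6.9·[0.7600·(1 − 0.7600^7) / (1 − 0.7600)] ≈ 18.6500 billion.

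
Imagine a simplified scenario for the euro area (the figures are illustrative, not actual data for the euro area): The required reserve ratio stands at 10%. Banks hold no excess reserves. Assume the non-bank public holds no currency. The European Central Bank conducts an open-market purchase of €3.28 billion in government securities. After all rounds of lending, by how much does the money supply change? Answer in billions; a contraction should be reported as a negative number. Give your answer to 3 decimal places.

€32.800 billion

The simple money multiplier is m = 1/rr = 1/0.1 = 10.
An open-market purchase increases the monetary base by 3.28 billion, so ΔM = m × ΔMB = 10 × 3.28 = 32.8 billion.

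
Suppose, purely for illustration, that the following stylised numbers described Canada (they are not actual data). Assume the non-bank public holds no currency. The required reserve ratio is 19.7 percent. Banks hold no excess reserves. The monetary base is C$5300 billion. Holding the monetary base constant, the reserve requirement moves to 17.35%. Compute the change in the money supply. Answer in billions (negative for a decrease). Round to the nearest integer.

Initially m₁ = 1 / (0.197) ≈ 5.07614, so M₁ = 5.07614 × 5300 = 26903.542 billion.
After the change m₂ = 1 / (0.1735) ≈ 5.76369, so M₂ = 5.76369 × 5300 = 30547.557 billion.
ΔM = M₂ − M₁ = 30547.557 − 26903.542 = 3644.015 billion.

C$3644 billion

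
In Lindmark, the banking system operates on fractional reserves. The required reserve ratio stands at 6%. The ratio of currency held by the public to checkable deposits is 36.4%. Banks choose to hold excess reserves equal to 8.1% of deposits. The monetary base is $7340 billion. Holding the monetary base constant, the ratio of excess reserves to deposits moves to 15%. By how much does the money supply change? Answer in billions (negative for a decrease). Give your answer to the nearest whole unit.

-2383 billion

Initially m₁ = (1 + 0.364) / (0.06 + 0.081 + 0.364) ≈ 2.70099, so M₁ = 2.70099 × 7340 = 19825.2666 billion.
After the change m₂ = (1 + 0.364) / (0.06 + 0.15 + 0.364) ≈ 2.37631, so M₂ = 2.37631 × 7340 = 17442.1154 billion.
ΔM = M₂ − M₁ = 17442.1154 − 19825.2666 = -2383.1512 billion.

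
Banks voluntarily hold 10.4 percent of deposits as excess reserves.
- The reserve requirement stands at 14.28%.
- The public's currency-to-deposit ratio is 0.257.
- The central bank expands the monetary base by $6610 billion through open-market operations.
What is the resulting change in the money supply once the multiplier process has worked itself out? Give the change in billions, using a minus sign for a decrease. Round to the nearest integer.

The money multiplier is m = (1 + c) / (rr + e + c) = (1 + 0.257) / (0.1428 + 0.104 + 0.257) ≈ 2.49504.
The purchase adds 6610 billion of base, so ΔM = m × ΔMB = 2.49504 × (+6610) = 16492.2144 billion.

$16492 billion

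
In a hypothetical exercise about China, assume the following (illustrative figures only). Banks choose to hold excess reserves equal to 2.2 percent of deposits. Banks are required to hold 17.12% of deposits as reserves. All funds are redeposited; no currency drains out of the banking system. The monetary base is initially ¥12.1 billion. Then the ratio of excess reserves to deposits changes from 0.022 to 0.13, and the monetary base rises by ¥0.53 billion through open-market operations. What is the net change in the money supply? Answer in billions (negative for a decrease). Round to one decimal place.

Before: m₁ = 1 / (0.1712 + 0.022) ≈ 5.1760, MB₁ = 12.1, so M₁ = 5.1760 × 12.1 = 62.6296 billion.
After: m₂ = 1 / (0.1712 + 0.13) ≈ 3.3201, MB₂ = 12.1 + 0.53 = 12.63, so M₂ = 3.3201 × 12.63 ≈ 41.9329 billion.
ΔM = M₂ − M₁ = 41.9329 − 62.6296 = -20.6967 billion.

-20.7 billion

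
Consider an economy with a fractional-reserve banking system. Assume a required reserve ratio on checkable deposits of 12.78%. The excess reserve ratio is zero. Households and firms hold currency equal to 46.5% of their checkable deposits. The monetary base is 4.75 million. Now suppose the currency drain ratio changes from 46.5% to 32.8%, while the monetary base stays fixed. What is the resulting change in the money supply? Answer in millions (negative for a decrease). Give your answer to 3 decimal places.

2.101 million

Initially m₁ = (1 + 0.465) / (0.1278 + 0.465) ≈ 2.47132, so M₁ = 2.47132 × 4.75 ≈ 11.7388 million.
After the change m₂ = (1 + 0.328) / (0.1278 + 0.328) ≈ 2.91356, so M₂ = 2.91356 × 4.75 ≈ 13.8394 million.
ΔM = M₂ − M₁ = 13.8394 − 11.7388 = 2.1006 million.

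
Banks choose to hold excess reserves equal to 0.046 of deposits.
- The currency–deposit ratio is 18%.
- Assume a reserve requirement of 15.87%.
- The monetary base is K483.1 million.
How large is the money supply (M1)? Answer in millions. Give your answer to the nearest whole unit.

The money multiplier is m = (1 + c) / (rr + e + c) = (1 + 0.18) / (0.1587 + 0.046 + 0.18) ≈ 3.0673.
So M = m × MB = 3.0673 × 483.1 ≈ 1481.8126 million.

K1482 million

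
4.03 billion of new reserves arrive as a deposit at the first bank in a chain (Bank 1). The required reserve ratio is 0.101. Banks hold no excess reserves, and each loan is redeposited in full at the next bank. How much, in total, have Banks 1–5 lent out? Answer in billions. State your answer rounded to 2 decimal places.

14.81 billion

Bank i lends (1 − rr)^i of the original deposit: Bank 1 lends 4.03·0.8990 ≈ 3.6230, Bank 2 lends 4.03·0.8990² ≈ 3.2571, and so on.
Summing a geometric series: total = 4.03·[0.8990·(1 − 0.8990^5) / (1 − 0.8990)] ≈ 14.8069 billion.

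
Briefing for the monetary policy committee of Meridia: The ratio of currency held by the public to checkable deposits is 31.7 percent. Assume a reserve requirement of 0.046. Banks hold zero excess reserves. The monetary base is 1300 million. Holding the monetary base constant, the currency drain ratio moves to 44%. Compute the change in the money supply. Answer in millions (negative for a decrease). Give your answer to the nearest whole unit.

-865 million

Initially m₁ = (1 + 0.317) / (0.046 + 0.317) ≈ 3.62810, so M₁ = 3.62810 × 1300 = 4716.53 million.
After the change m₂ = (1 + 0.44) / (0.046 + 0.44) ≈ 2.96296, so M₂ = 2.96296 × 1300 = 3851.848 million.
ΔM = M₂ − M₁ = 3851.848 − 4716.53 = -864.682 million.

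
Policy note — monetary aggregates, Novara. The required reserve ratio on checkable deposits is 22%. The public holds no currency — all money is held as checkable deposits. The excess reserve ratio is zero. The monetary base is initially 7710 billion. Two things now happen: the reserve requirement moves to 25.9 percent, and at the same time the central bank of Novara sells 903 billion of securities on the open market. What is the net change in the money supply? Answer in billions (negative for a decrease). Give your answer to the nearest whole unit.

-8764 billion

Before: m₁ = 1 / (0.22) ≈ 4.54545, MB₁ = 7710, so M₁ = 4.54545 × 7710 = 35045.4195 billion.
After: m₂ = 1 / (0.259) ≈ 3.86100, MB₂ = 7710 − 903 = 6807, so M₂ = 3.86100 × 6807 = 26281.827 billion.
ΔM = M₂ − M₁ = 26281.827 − 35045.4195 = -8763.5925 billion.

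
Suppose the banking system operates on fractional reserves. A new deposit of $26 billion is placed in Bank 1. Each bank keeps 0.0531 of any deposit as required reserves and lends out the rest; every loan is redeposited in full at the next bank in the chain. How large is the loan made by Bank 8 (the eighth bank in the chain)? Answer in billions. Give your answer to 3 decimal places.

$16.804 billion

Each bank lends a fraction (1 − rr) = 0.9469 of the deposit it receives, so Bank 8 receives 26·0.9469^7 and lends 26·0.9469^8 ≈ 16.8038 billion.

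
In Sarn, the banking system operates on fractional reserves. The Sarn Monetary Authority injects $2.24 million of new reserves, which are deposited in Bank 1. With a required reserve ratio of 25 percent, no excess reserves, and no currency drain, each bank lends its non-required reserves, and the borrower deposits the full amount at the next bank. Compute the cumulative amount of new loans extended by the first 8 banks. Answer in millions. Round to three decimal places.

$6.047 million

Bank i lends (1 − rr)^i of the original deposit: Bank 1 lends 2.24·0.7500 = 1.6800, Bank 2 lends 2.24·0.7500² = 1.2600, and so on.
Summing a geometric series: total = 2.24·[0.7500·(1 − 0.7500^8) / (1 − 0.7500)] ≈ 6.0472 million.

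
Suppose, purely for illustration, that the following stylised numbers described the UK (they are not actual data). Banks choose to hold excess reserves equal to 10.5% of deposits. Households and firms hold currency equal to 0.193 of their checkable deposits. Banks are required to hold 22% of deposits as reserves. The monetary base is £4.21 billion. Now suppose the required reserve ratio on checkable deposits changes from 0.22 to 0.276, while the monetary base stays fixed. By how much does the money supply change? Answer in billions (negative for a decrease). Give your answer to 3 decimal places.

Initially m₁ = (1 + 0.193) / (0.22 + 0.105 + 0.193) ≈ 2.30309, so M₁ = 2.30309 × 4.21 ≈ 9.696 billion.
After the change m₂ = (1 + 0.193) / (0.276 + 0.105 + 0.193) ≈ 2.07840, so M₂ = 2.07840 × 4.21 ≈ 8.7501 billion.
ΔM = M₂ − M₁ = 8.7501 − 9.696 = -0.9459 billion.

-0.946 billion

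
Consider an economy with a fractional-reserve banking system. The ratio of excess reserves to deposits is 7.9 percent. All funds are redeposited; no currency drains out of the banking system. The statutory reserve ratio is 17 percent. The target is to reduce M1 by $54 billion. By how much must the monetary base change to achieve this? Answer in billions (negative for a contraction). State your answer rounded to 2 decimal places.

The money multiplier is m = 1 / (rr + e) = 1 / (0.17 + 0.079) ≈ 4.01606.
ΔMB = ΔM / m = (−54) / 4.01606 ≈ -13.446 billion.

-13.45 billion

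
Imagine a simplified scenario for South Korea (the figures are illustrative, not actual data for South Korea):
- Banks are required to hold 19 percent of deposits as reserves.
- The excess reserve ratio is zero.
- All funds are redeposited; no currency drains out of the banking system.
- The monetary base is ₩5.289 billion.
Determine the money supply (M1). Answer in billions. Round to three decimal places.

₩27.837 billion

With no currency drain or excess reserves, the money multiplier is m = 1/rr = 1/0.19 ≈ 5.26316.
Money supply M = m × MB = 5.26316 × 5.289 ≈ 27.8369 billion.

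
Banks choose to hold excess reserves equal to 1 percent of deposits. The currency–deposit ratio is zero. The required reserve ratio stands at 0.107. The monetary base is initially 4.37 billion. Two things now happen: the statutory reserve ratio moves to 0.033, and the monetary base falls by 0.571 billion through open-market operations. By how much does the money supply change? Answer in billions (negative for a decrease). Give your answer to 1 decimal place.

Before: m₁ = 1 / (0.107 + 0.01) ≈ 8.5470, MB₁ = 4.37, so M₁ = 8.5470 × 4.37 ≈ 37.3504 billion.
After: m₂ = 1 / (0.033 + 0.01) ≈ 23.2558, MB₂ = 4.37 − 0.571 = 3.799, so M₂ = 23.2558 × 3.799 ≈ 88.3488 billion.
ΔM = M₂ − M₁ = 88.3488 − 37.3504 = 50.9984 billion.

51.0 billion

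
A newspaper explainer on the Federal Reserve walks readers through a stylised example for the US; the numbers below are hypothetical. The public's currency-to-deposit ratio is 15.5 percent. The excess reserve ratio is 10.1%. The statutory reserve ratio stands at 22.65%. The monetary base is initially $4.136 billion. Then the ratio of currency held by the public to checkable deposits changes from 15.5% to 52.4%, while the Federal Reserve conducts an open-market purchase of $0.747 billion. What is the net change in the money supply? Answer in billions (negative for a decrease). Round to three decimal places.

Before: m₁ = (1 + 0.155) / (0.2265 + 0.101 + 0.155) ≈ 2.39378, MB₁ = 4.136, so M₁ = 2.39378 × 4.136 ≈ 9.9007 billion.
After: m₂ = (1 + 0.524) / (0.2265 + 0.101 + 0.524) ≈ 1.78978, MB₂ = 4.136 + 0.747 = 4.883, so M₂ = 1.78978 × 4.883 ≈ 8.7395 billion.
ΔM = M₂ − M₁ = 8.7395 − 9.9007 = -1.1612 billion.

-1.161 billion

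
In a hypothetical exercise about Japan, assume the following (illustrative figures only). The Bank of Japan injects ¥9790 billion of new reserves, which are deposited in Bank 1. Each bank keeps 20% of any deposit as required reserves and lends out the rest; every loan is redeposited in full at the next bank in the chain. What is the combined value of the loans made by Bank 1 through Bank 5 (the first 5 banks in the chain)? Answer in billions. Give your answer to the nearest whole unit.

Bank i lends (1 − rr)^i of the original deposit: Bank 1 lends 9790·0.8000 = 7832.0000, Bank 2 lends 9790·0.8000² = 6265.6000, and so on.
Summing a geometric series: total = 9790·[0.8000·(1 − 0.8000^5) / (1 − 0.8000)] = 26328.0512 billion.

¥26328 billion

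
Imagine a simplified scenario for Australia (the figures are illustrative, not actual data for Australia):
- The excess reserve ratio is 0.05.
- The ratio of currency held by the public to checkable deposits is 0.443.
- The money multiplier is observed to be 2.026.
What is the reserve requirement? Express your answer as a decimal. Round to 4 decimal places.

Using m = 2.026. Since m = (1 + c)/(c + rr + e), the denominator satisfies c + rr + e = (1 + c)/m = (1 + 0.443) / 2.026 ≈ 0.712241.
With c = 0.443 and e = 0.05, the reserve requirement is 0.712241 − 0.443 − 0.05 = 0.219241.

0.2192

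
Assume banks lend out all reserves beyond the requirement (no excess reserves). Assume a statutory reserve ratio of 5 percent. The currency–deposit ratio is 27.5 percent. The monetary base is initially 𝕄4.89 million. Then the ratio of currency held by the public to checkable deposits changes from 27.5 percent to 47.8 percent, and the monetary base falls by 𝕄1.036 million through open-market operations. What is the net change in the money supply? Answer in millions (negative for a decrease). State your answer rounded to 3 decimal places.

-8.396 million

Before: m₁ = (1 + 0.275) / (0.05 + 0.275) ≈ 3.92308, MB₁ = 4.89, so M₁ = 3.92308 × 4.89 ≈ 19.1839 million.
After: m₂ = (1 + 0.478) / (0.05 + 0.478) ≈ 2.79924, MB₂ = 4.89 − 1.036 = 3.854, so M₂ = 2.79924 × 3.854 ≈ 10.7883 million.
ΔM = M₂ − M₁ = 10.7883 − 19.1839 = -8.3956 million.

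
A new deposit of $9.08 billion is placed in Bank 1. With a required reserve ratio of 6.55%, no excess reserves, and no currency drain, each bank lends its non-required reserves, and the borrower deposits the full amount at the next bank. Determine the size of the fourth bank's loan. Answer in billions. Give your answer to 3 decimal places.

Each bank lends a fraction (1 − rr) = 0.9345 of the deposit it receives, so Bank 4 receives 9.08·0.9345^3 and lends 9.08·0.9345^4 ≈ 6.9247 billion.

$6.925 billion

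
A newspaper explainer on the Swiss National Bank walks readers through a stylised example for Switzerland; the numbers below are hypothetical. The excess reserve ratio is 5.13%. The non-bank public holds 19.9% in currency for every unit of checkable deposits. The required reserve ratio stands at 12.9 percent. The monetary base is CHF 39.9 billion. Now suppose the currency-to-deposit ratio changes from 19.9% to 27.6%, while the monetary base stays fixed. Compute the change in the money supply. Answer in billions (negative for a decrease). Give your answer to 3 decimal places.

Initially m₁ = (1 + 0.199) / (0.129 + 0.0513 + 0.199) ≈ 3.161086, so M₁ = 3.161086 × 39.9 ≈ 126.1273 billion.
After the change m₂ = (1 + 0.276) / (0.129 + 0.0513 + 0.276) ≈ 2.796406, so M₂ = 2.796406 × 39.9 ≈ 111.5766 billion.
ΔM = M₂ − M₁ = 111.5766 − 126.1273 = -14.5507 billion.

-14.551 billion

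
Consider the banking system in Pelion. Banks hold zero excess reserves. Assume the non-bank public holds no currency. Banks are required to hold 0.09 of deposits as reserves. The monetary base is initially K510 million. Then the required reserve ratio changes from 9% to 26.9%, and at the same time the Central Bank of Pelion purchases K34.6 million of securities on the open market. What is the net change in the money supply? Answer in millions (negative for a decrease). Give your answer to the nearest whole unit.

Before: m₁ = 1 / (0.09) ≈ 11.1111, MB₁ = 510, so M₁ = 11.1111 × 510 = 5666.661 million.
After: m₂ = 1 / (0.269) ≈ 3.7175, MB₂ = 510 + 34.6 = 544.6, so M₂ = 3.7175 × 544.6 = 2024.5505 million.
ΔM = M₂ − M₁ = 2024.5505 − 5666.661 = -3642.1105 million.

-3642 million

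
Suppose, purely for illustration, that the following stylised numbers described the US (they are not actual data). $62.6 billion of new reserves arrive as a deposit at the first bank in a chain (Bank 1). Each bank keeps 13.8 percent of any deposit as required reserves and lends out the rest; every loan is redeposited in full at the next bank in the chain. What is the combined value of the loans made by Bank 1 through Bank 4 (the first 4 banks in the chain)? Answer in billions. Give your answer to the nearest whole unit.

Bank i lends (1 − rr)^i of the original deposit: Bank 1 lends 62.6·0.8620 = 53.9612, Bank 2 lends 62.6·0.8620² ≈ 46.5146, and so on.
Summing a geometric series: total = 62.6·[0.8620·(1 − 0.8620^4) / (1 − 0.8620)] ≈ 175.1337 billion.

$175 billion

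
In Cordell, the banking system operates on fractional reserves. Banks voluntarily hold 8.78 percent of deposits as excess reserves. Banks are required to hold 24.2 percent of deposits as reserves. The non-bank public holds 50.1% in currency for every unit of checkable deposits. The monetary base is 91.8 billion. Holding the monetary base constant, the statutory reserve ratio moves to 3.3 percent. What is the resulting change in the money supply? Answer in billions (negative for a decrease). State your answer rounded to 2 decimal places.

Initially m₁ = (1 + 0.501) / (0.242 + 0.0878 + 0.501) ≈ 1.80669, so M₁ = 1.80669 × 91.8 ≈ 165.8541 billion.
After the change m₂ = (1 + 0.501) / (0.033 + 0.0878 + 0.501) ≈ 2.41396, so M₂ = 2.41396 × 91.8 ≈ 221.6015 billion.
ΔM = M₂ − M₁ = 221.6015 − 165.8541 = 55.7474 billion.

55.75 billion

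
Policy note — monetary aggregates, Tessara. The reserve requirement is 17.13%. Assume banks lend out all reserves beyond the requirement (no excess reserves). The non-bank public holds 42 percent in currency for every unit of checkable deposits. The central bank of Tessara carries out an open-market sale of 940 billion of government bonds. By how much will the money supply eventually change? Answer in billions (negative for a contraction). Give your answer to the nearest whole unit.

The money multiplier is m = (1 + c) / (rr + c) = (1 + 0.42) / (0.1713 + 0.42) ≈ 2.4015.
The sale removes 940 billion of base, so ΔM = m × ΔMB = 2.4015 × (−940) = -2257.41 billion.

-2257 billion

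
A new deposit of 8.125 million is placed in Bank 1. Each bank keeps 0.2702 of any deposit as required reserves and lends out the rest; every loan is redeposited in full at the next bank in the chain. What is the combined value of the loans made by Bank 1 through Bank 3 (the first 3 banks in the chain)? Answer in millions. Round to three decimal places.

13.415 million

Bank i lends (1 − rr)^i of the original deposit: Bank 1 lends 8.125·0.7298 ≈ 5.9296, Bank 2 lends 8.125·0.7298² ≈ 4.3274, and so on.
Summing a geometric series: total = 8.125·[0.7298·(1 − 0.7298^3) / (1 − 0.7298)] ≈ 13.4152 million.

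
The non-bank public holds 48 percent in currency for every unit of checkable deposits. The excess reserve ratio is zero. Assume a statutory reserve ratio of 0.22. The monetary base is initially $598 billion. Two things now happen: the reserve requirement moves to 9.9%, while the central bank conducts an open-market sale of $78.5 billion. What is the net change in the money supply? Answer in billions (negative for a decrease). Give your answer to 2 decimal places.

Before: m₁ = (1 + 0.48) / (0.22 + 0.48) ≈ 2.114286, MB₁ = 598, so M₁ = 2.114286 × 598 ≈ 1264.343 billion.
After: m₂ = (1 + 0.48) / (0.099 + 0.48) ≈ 2.556131, MB₂ = 598 − 78.5 = 519.5, so M₂ = 2.556131 × 519.5 ≈ 1327.9101 billion.
ΔM = M₂ − M₁ = 1327.9101 − 1264.343 = 63.5671 billion.

$63.57 billion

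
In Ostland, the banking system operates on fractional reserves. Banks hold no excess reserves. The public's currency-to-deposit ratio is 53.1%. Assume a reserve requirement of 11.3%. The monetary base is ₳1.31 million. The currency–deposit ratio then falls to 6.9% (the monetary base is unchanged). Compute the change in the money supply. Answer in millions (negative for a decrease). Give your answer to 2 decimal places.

Initially m₁ = (1 + 0.531) / (0.113 + 0.531) ≈ 2.3773, so M₁ = 2.3773 × 1.31 ≈ 3.1143 million.
After the change m₂ = (1 + 0.069) / (0.113 + 0.069) ≈ 5.8736, so M₂ = 5.8736 × 1.31 ≈ 7.6944 million.
ΔM = M₂ − M₁ = 7.6944 − 3.1143 = 4.5801 million.

₳4.58 million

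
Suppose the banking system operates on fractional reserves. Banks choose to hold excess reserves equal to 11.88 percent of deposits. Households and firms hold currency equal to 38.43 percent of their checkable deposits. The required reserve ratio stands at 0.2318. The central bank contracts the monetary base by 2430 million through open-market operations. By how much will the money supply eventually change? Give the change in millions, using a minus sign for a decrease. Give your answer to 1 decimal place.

The money multiplier is m = (1 + c) / (rr + e + c) = (1 + 0.3843) / (0.2318 + 0.1188 + 0.3843) ≈ 1.883658.
The sale removes 2430 million of base, so ΔM = m × ΔMB = 1.883658 × (−2430) ≈ -4577.2889 million.

-4577.3 million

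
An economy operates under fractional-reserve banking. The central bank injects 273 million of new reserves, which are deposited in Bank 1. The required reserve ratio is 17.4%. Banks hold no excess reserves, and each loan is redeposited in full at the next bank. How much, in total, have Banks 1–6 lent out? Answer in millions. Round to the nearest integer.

884 million

Bank i lends (1 − rr)^i of the original deposit: Bank 1 lends 273·0.8260 = 225.4980, Bank 2 lends 273·0.8260² ≈ 186.2613, and so on.
Summing a geometric series: total = 273·[0.8260·(1 − 0.8260^6) / (1 − 0.8260)] ≈ 884.3671 million.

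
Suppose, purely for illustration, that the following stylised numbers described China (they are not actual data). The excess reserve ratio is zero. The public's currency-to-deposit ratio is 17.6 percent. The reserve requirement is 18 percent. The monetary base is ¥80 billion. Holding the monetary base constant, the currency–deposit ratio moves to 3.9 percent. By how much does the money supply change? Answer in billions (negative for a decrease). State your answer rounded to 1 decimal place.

¥115.3 billion

Initially m₁ = (1 + 0.176) / (0.18 + 0.176) ≈ 3.3034, so M₁ = 3.3034 × 80 = 264.272 billion.
After the change m₂ = (1 + 0.039) / (0.18 + 0.039) ≈ 4.7443, so M₂ = 4.7443 × 80 = 379.544 billion.
ΔM = M₂ − M₁ = 379.544 − 264.272 = 115.272 billion.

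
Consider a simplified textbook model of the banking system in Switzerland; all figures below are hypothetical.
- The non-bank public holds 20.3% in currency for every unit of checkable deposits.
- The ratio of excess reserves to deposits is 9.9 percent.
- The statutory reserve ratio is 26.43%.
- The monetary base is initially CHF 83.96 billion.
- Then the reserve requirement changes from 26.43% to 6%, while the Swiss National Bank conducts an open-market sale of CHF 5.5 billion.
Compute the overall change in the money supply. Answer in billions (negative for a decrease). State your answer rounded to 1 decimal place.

Before: m₁ = (1 + 0.203) / (0.2643 + 0.099 + 0.203) ≈ 2.1243, MB₁ = 83.96, so M₁ = 2.1243 × 83.96 ≈ 178.3562 billion.
After: m₂ = (1 + 0.203) / (0.06 + 0.099 + 0.203) ≈ 3.3232, MB₂ = 83.96 − 5.5 = 78.46, so M₂ = 3.3232 × 78.46 ≈ 260.7383 billion.
ΔM = M₂ − M₁ = 260.7383 − 178.3562 = 82.3821 billion.

CHF 82.4 billion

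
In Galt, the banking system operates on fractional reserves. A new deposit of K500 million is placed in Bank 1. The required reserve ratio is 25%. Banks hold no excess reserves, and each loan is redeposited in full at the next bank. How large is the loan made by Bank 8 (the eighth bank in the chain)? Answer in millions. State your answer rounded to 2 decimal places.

Each bank lends a fraction (1 − rr) = 0.7500 of the deposit it receives, so Bank 8 receives 500·0.7500^7 and lends 500·0.7500^8 ≈ 50.0565 million.

K50.06 million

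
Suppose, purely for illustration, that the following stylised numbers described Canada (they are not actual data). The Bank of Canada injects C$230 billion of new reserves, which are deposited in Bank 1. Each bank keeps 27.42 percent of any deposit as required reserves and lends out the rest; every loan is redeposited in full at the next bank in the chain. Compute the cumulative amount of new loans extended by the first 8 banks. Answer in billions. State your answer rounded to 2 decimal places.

C$561.92 billion

Bank i lends (1 − rr)^i of the original deposit: Bank 1 lends 230·0.7258 = 166.9340, Bank 2 lends 230·0.7258² ≈ 121.1607, and so on.
Summing a geometric series: total = 230·[0.7258·(1 − 0.7258^8) / (1 − 0.7258)] ≈ 561.9210 billion.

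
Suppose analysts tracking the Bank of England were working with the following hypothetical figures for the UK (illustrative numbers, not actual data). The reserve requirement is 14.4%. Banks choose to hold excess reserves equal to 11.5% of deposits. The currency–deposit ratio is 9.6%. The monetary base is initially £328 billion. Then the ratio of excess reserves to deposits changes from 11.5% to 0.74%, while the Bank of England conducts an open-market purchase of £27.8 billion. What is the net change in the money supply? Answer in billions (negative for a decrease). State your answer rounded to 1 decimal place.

£563.6 billion

Before: m₁ = (1 + 0.096) / (0.144 + 0.115 + 0.096) ≈ 3.08732, MB₁ = 328, so M₁ = 3.08732 × 328 ≈ 1012.641 billion.
After: m₂ = (1 + 0.096) / (0.144 + 0.0074 + 0.096) ≈ 4.43007, MB₂ = 328 + 27.8 = 355.8, so M₂ = 4.43007 × 355.8 ≈ 1576.2189 billion.
ΔM = M₂ − M₁ = 1576.2189 − 1012.641 = 563.5779 billion.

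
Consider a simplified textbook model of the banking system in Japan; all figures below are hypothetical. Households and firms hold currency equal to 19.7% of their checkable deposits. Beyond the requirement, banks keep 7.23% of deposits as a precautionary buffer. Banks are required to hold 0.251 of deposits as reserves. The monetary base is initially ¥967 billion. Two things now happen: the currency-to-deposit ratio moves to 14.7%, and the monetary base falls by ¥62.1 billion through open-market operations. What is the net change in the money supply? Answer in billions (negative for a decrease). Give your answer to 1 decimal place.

-17.7 billion

Before: m₁ = (1 + 0.197) / (0.251 + 0.0723 + 0.197) ≈ 2.30060, MB₁ = 967, so M₁ = 2.30060 × 967 = 2224.6802 billion.
After: m₂ = (1 + 0.147) / (0.251 + 0.0723 + 0.147) ≈ 2.43887, MB₂ = 967 − 62.1 = 904.9, so M₂ = 2.43887 × 904.9 ≈ 2206.9335 billion.
ΔM = M₂ − M₁ = 2206.9335 − 2224.6802 = -17.7467 billion.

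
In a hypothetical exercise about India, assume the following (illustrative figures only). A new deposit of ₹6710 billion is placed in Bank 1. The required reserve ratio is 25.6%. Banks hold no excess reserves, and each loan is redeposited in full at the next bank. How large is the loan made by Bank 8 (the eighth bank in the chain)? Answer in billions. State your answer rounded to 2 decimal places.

Each bank lends a fraction (1 − rr) = 0.7440 of the deposit it receives, so Bank 8 receives 6710·0.7440^7 and lends 6710·0.7440^8 ≈ 629.9499 billion.

₹629.95 billion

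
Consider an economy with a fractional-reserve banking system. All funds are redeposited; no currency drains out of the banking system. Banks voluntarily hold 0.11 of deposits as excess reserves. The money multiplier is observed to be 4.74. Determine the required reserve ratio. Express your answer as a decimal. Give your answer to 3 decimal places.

Using m = 4.74. Since m = (1 + c)/(c + rr + e), the denominator satisfies c + rr + e = (1 + c)/m = (1 + 0) / 4.74 ≈ 0.210970.
With c = 0 and e = 0.11, the required reserve ratio is 0.210970 − 0 − 0.11 = 0.10097.

0.101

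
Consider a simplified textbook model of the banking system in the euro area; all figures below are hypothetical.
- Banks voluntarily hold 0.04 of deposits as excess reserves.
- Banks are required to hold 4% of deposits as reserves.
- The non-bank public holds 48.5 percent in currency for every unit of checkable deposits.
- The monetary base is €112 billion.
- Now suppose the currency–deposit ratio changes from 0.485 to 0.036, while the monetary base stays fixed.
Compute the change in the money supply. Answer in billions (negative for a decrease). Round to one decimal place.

€705.9 billion

Initially m₁ = (1 + 0.485) / (0.04 + 0.04 + 0.485) ≈ 2.62832, so M₁ = 2.62832 × 112 ≈ 294.3718 billion.
After the change m₂ = (1 + 0.036) / (0.04 + 0.04 + 0.036) ≈ 8.93103, so M₂ = 8.93103 × 112 ≈ 1000.2754 billion.
ΔM = M₂ − M₁ = 1000.2754 − 294.3718 = 705.9036 billion.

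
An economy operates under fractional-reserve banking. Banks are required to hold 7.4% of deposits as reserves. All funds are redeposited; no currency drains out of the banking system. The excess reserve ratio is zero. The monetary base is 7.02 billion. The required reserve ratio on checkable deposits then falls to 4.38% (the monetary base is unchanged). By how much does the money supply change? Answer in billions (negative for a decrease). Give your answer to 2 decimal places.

65.41 billion

Initially m₁ = 1 / (0.074) ≈ 13.5135, so M₁ = 13.5135 × 7.02 ≈ 94.8648 billion.
After the change m₂ = 1 / (0.0438) ≈ 22.8311, so M₂ = 22.8311 × 7.02 ≈ 160.2743 billion.
ΔM = M₂ − M₁ = 160.2743 − 94.8648 = 65.4095 billion.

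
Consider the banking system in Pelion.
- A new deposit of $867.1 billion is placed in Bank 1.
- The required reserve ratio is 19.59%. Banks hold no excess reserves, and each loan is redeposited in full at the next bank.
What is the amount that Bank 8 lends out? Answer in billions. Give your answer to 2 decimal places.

$151.55 billion

Each bank lends a fraction (1 − rr) = 0.8041 of the deposit it receives, so Bank 8 receives 867.1·0.8041^7 and lends 867.1·0.8041^8 ≈ 151.5478 billion.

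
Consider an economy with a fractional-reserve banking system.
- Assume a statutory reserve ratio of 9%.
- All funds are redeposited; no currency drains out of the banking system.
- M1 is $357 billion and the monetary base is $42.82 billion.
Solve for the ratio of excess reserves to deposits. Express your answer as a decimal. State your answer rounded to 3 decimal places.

Using m = M/MB = 357/42.82 ≈ 8.337226. Since m = (1 + c)/(c + rr + e), the denominator satisfies c + rr + e = (1 + c)/m = (1 + 0) / 8.337226 ≈ 0.119944.
With c = 0 and rr = 0.09, the ratio of excess reserves to deposits is 0.119944 − 0 − 0.09 = 0.029944.

0.030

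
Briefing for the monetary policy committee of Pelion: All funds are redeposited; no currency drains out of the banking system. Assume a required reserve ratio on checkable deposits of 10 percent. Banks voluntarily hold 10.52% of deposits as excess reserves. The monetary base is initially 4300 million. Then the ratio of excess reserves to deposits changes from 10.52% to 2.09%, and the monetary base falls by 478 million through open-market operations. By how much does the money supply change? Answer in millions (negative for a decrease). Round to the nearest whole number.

10658 million

Before: m₁ = 1 / (0.1 + 0.1052) ≈ 4.87329, MB₁ = 4300, so M₁ = 4.87329 × 4300 = 20955.147 million.
After: m₂ = 1 / (0.1 + 0.0209) ≈ 8.27130, MB₂ = 4300 − 478 = 3822, so M₂ = 8.27130 × 3822 = 31612.9086 million.
ΔM = M₂ − M₁ = 31612.9086 − 20955.147 = 10657.7616 million.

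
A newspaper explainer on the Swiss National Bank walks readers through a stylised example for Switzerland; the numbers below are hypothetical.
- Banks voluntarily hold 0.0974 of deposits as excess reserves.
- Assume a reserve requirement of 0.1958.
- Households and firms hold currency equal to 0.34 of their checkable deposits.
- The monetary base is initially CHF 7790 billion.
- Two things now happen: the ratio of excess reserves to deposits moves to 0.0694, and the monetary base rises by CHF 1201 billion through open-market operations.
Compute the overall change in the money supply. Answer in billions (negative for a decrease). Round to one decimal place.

CHF 3421.9 billion

Before: m₁ = (1 + 0.34) / (0.1958 + 0.0974 + 0.34) ≈ 2.116235, MB₁ = 7790, so M₁ = 2.116235 × 7790 ≈ 16485.4706 billion.
After: m₂ = (1 + 0.34) / (0.1958 + 0.0694 + 0.34) ≈ 2.214144, MB₂ = 7790 + 1201 = 8991, so M₂ = 2.214144 × 8991 ≈ 19907.3687 billion.
ΔM = M₂ − M₁ = 19907.3687 − 16485.4706 = 3421.8981 billion.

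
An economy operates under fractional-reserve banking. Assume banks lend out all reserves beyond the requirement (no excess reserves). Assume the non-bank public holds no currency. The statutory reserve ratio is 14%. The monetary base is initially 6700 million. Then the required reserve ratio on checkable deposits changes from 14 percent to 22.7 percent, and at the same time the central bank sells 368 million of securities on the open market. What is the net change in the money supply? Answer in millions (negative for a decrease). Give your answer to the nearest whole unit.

Before: m₁ = 1 / (0.14) ≈ 7.14286, MB₁ = 6700, so M₁ = 7.14286 × 6700 = 47857.162 million.
After: m₂ = 1 / (0.227) ≈ 4.40529, MB₂ = 6700 − 368 = 6332, so M₂ = 4.40529 × 6332 ≈ 27894.2963 million.
ΔM = M₂ − M₁ = 27894.2963 − 47857.162 = -19962.8657 million.

-19963 million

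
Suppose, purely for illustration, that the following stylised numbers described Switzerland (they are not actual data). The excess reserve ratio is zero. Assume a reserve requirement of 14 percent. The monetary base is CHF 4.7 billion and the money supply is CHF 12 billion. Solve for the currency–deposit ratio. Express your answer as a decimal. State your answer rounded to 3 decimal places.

Using m = M/MB = 12/4.7 ≈ 2.553191. From m = (1 + c)/(c + rr + e), rearranging gives 1 + c = m·(c + rr + e), so c·(1 − m) = m·(rr + e) − 1.
Hence c = [m·(rr + e) − 1]/(1 − m) = [2.553191 × (0.14 + 0) − 1] / (1 − 2.553191) ≈ 0.413699.

0.414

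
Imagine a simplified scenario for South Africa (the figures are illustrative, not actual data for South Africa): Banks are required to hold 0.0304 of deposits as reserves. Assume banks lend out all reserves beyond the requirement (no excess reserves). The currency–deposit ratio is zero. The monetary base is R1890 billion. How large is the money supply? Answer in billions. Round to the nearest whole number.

With no currency drain or excess reserves, the money multiplier is m = 1/rr = 1/0.0304 ≈ 32.89474.
Money supply M = m × MB = 32.89474 × 1890 = 62171.0586 billion.

R62171 billion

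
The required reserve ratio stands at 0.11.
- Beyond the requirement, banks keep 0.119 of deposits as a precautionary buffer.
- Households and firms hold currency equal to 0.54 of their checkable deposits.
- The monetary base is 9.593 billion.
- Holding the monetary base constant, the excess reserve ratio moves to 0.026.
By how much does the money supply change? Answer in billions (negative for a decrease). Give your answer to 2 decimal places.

Initially m₁ = (1 + 0.54) / (0.11 + 0.119 + 0.54) ≈ 2.0026, so M₁ = 2.0026 × 9.593 ≈ 19.2109 billion.
After the change m₂ = (1 + 0.54) / (0.11 + 0.026 + 0.54) ≈ 2.2781, so M₂ = 2.2781 × 9.593 ≈ 21.8538 billion.
ΔM = M₂ − M₁ = 21.8538 − 19.2109 = 2.6429 billion.

2.64 billion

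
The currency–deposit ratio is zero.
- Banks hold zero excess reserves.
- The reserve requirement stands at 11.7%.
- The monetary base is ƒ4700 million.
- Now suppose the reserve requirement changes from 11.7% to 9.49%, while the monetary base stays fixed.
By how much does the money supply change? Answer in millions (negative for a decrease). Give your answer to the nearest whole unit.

ƒ9355 million

Initially m₁ = 1 / (0.117) ≈ 8.54701, so M₁ = 8.54701 × 4700 = 40170.947 million.
After the change m₂ = 1 / (0.0949) ≈ 10.53741, so M₂ = 10.53741 × 4700 = 49525.827 million.
ΔM = M₂ − M₁ = 49525.827 − 40170.947 = 9354.88 million.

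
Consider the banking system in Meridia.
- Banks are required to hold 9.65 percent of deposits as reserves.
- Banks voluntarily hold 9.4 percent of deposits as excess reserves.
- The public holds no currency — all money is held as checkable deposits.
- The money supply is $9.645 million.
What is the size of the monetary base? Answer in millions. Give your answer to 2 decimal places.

The money multiplier is m = 1 / (rr + e) = 1 / (0.0965 + 0.094) ≈ 5.2493.
MB = M / m = 9.645 / 5.2493 ≈ 1.8374 million.

$1.84 million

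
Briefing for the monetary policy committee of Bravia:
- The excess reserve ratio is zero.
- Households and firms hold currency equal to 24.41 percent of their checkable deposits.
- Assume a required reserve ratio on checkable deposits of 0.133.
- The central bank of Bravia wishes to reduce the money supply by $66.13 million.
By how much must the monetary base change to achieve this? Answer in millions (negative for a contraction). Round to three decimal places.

The money multiplier is m = (1 + c) / (rr + c) = (1 + 0.2441) / (0.133 + 0.2441) ≈ 3.299125.
ΔMB = ΔM / m = (−66.13) / 3.299125 ≈ -20.0447 million.

-20.045 million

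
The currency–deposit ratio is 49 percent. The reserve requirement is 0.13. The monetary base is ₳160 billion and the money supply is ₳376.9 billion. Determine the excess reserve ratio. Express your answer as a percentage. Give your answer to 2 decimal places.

1.25%

Using m = M/MB = 376.9/160 = 2.355625. Since m = (1 + c)/(c + rr + e), the denominator satisfies c + rr + e = (1 + c)/m = (1 + 0.49) / 2.355625 ≈ 0.632529.
With c = 0.49 and rr = 0.13, the excess reserve ratio is 0.632529 − 0.49 − 0.13 = 0.012529.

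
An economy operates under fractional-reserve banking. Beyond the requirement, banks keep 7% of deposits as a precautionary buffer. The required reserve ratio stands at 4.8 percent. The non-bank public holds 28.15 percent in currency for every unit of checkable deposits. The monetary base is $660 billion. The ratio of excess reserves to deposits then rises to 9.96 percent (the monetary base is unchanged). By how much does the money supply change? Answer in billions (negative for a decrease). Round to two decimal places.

Initially m₁ = (1 + 0.2815) / (0.048 + 0.07 + 0.2815) ≈ 3.207760, so M₁ = 3.207760 × 660 = 2117.1216 billion.
After the change m₂ = (1 + 0.2815) / (0.048 + 0.0996 + 0.2815) ≈ 2.986483, so M₂ = 2.986483 × 660 ≈ 1971.0788 billion.
ΔM = M₂ − M₁ = 1971.0788 − 2117.1216 = -146.0428 billion.

-146.04 billion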